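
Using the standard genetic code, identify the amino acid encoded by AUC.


Standard genetic code lookup.
Codon AUC -> Ile

Ile


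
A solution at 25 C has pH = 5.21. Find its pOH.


pOH = 14 - pH
pOH = 14 - 5.21
pOH = 8.79

8.79


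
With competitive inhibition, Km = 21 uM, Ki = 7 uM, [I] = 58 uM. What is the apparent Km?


Km_app = Km * (1 + [I]/Ki)
Km_app = 21 * (1 + 58/7)
Km_app = 195.0 uM

195.0 uM


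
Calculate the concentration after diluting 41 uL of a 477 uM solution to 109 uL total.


C2 = C1 * V1 / V2
C2 = 477 * 41 / 109
C2 = 179.422 uM

179.422 uM


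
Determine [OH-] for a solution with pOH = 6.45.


[OH-] = 10^(-pOH)
[OH-] = 10^(-6.45)
[OH-] = 3.548e-07 M

3.548e-07 M


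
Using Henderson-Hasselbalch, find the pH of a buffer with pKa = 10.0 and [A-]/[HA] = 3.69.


pH = pKa + log10([A-]/[HA])
pH = 10.0 + log10(3.69)
pH = 10.567

10.567


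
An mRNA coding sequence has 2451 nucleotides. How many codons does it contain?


codons = nucleotides / 3
codons = 2451 / 3 = 817

817


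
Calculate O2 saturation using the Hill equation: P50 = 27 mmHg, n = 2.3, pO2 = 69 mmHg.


Y = pO2^n / (P50^n + pO2^n)
Y = 69^2.3 / (27^2.3 + 69^2.3)
Y = 89.64%

89.64%


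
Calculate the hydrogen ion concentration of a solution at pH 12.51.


[H+] = 10^(-pH)
[H+] = 10^(-12.51)
[H+] = 3.090e-13 M

3.090e-13 M


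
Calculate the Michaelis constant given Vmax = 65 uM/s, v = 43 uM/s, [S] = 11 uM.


Km = [S] * (Vmax - v) / v
Km = 11 * (65 - 43) / 43
Km = 5.6279 uM

5.6279 uM


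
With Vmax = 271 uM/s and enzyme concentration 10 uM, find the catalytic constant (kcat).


kcat = Vmax / [E]t
kcat = 271 / 10
kcat = 27.1 s^-1

27.1 s^-1


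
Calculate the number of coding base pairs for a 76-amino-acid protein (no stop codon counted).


Each amino acid = 1 codon = 3 bp
bp = 76 * 3 = 228 bp

228 bp


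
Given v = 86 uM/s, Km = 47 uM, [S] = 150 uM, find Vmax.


Vmax = v * (Km + [S]) / [S]
Vmax = 86 * (47 + 150) / 150
Vmax = 112.9467 uM/s

112.9467 uM/s


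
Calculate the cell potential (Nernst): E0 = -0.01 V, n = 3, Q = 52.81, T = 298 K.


E = E0 - (RT/nF) * ln(Q)
E = -0.01 - (8.314 * 298 / (3 * 96485)) * ln(52.81)
E = -0.044 V

-0.044 V


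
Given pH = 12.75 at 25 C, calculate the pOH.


pOH = 14 - pH
pOH = 14 - 12.75
pOH = 1.25

1.25


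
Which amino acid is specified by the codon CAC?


Standard genetic code lookup.
Codon CAC -> His

His


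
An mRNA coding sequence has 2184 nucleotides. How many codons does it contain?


codons = nucleotides / 3
codons = 2184 / 3 = 728

728


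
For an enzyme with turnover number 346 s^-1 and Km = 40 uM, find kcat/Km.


Catalytic efficiency = kcat / Km
= 346 / 40
= 8.65 uM^-1*s^-1

8.65 uM^-1*s^-1


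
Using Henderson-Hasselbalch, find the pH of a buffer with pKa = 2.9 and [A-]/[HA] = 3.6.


pH = pKa + log10([A-]/[HA])
pH = 2.9 + log10(3.6)
pH = 3.4563

3.4563


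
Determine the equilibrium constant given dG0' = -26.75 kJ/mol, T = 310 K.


Keq = exp(-dG0 * 1000 / (R * T))
Keq = exp(-(-26.75) * 1000 / (8.314 * 310))
Keq = 32174.1238

32174.1238


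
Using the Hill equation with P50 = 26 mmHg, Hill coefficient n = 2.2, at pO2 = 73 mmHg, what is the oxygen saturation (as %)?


Y = pO2^n / (P50^n + pO2^n)
Y = 73^2.2 / (26^2.2 + 73^2.2)
Y = 90.65%

90.65%


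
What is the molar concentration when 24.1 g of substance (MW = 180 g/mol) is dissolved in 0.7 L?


C = (mass / MW) / volume
C = (24.1 / 180) / 0.7
C = 0.1913 M

0.1913 M


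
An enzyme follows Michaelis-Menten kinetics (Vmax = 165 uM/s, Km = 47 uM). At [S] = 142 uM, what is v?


v = Vmax * [S] / (Km + [S])
v = 165 * 142 / (47 + 142)
v = 123.9683 uM/s

123.9683 uM/s


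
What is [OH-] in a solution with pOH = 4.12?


[OH-] = 10^(-pOH)
[OH-] = 10^(-4.12)
[OH-] = 7.586e-05 M

7.586e-05 M


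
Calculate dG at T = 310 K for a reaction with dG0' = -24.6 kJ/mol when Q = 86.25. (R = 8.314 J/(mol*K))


dG = dG0' + RT * ln(Q) / 1000
dG = -24.6 + 8.314 * 310 * ln(86.25) / 1000
dG = -13.1122 kJ/mol

-13.1122 kJ/mol


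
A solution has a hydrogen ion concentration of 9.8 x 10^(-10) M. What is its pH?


pH = -log10([H+])
pH = -log10(9.8 x 10^(-10))
pH = 9.0088

9.0088


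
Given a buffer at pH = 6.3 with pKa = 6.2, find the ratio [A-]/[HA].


[A-]/[HA] = 10^(pH - pKa)
= 10^(6.3 - 6.2)
= 1.2589

1.2589


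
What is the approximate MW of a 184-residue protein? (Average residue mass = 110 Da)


MW = n_residues * 110 Da
MW = 184 * 110
MW = 20240 Da

20240 Da


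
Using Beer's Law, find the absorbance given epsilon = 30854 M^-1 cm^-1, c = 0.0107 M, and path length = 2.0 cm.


A = epsilon * c * l
A = 30854 * 0.0107 * 2.0
A = 660.2756

660.2756


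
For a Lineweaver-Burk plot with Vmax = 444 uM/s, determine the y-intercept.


y-intercept = 1/Vmax
= 1/444
= 0.0023 s/uM

0.0023 s/uM


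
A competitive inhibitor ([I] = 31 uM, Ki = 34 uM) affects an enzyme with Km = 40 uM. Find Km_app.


Km_app = Km * (1 + [I]/Ki)
Km_app = 40 * (1 + 31/34)
Km_app = 76.4706 uM

76.4706 uM


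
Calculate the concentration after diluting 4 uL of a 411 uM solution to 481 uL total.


C2 = C1 * V1 / V2
C2 = 411 * 4 / 481
C2 = 3.4179 uM

3.4179 uM


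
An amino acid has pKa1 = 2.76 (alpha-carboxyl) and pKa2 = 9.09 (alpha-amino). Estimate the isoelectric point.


pI = (pKa1 + pKa2) / 2
pI = (2.76 + 9.09) / 2
pI = 5.925

5.925


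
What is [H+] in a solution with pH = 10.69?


[H+] = 10^(-pH)
[H+] = 10^(-10.69)
[H+] = 2.042e-11 M

2.042e-11 M


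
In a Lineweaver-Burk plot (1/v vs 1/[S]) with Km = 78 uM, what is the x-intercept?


x-intercept = -1/Km
= -1/78
= -0.0128 1/uM

-0.0128 1/uM


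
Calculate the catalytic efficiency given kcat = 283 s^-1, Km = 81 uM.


Catalytic efficiency = kcat / Km
= 283 / 81
= 3.4938 uM^-1*s^-1

3.4938 uM^-1*s^-1


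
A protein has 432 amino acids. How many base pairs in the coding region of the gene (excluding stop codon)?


Each amino acid = 1 codon = 3 bp
bp = 432 * 3 = 1296 bp

1296 bp


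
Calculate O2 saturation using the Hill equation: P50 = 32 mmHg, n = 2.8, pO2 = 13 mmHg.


Y = pO2^n / (P50^n + pO2^n)
Y = 13^2.8 / (32^2.8 + 13^2.8)
Y = 7.43%

7.43%


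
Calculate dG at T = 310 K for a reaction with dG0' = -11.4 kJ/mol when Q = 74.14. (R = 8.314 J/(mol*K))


dG = dG0' + RT * ln(Q) / 1000
dG = -11.4 + 8.314 * 310 * ln(74.14) / 1000
dG = -0.3021 kJ/mol

-0.3021 kJ/mol


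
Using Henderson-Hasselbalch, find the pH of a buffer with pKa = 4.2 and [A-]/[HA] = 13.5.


pH = pKa + log10([A-]/[HA])
pH = 4.2 + log10(13.5)
pH = 5.3303

5.3303


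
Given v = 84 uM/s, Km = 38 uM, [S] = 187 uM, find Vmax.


Vmax = v * (Km + [S]) / [S]
Vmax = 84 * (38 + 187) / 187
Vmax = 101.0695 uM/s

101.0695 uM/s


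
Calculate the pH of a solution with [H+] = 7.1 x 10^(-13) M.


pH = -log10([H+])
pH = -log10(7.1 x 10^(-13))
pH = 12.1487

12.1487


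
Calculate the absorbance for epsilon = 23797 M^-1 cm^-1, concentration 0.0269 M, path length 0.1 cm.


A = epsilon * c * l
A = 23797 * 0.0269 * 0.1
A = 64.0139

64.0139


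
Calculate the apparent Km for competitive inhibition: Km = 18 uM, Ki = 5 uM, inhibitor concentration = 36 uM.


Km_app = Km * (1 + [I]/Ki)
Km_app = 18 * (1 + 36/5)
Km_app = 147.6 uM

147.6 uM


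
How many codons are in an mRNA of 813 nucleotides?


codons = nucleotides / 3
codons = 813 / 3 = 271

271


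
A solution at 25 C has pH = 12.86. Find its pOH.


pOH = 14 - pH
pOH = 14 - 12.86
pOH = 1.14

1.14


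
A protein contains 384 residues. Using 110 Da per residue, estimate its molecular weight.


MW = n_residues * 110 Da
MW = 384 * 110
MW = 42240 Da

42240 Da


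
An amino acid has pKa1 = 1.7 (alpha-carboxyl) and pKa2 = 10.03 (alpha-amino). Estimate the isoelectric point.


pI = (pKa1 + pKa2) / 2
pI = (1.7 + 10.03) / 2
pI = 5.865

5.865


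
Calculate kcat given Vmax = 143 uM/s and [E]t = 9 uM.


kcat = Vmax / [E]t
kcat = 143 / 9
kcat = 15.8889 s^-1

15.8889 s^-1


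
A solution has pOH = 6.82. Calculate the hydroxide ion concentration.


[OH-] = 10^(-pOH)
[OH-] = 10^(-6.82)
[OH-] = 1.514e-07 M

1.514e-07 M


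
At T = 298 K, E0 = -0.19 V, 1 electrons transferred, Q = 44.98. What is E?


E = E0 - (RT/nF) * ln(Q)
E = -0.19 - (8.314 * 298 / (1 * 96485)) * ln(44.98)
E = -0.2877 V

-0.2877 V


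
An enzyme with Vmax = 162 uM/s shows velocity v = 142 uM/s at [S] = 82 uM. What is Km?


Km = [S] * (Vmax - v) / v
Km = 82 * (162 - 142) / 142
Km = 11.5493 uM

11.5493 uM


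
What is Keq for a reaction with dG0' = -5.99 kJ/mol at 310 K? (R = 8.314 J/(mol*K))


Keq = exp(-dG0 * 1000 / (R * T))
Keq = exp(-(-5.99) * 1000 / (8.314 * 310))
Keq = 10.2175

10.2175


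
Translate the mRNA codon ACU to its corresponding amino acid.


Standard genetic code lookup.
Codon ACU -> Thr

Thr


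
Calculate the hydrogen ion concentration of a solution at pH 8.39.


[H+] = 10^(-pH)
[H+] = 10^(-8.39)
[H+] = 4.074e-09 M

4.074e-09 M


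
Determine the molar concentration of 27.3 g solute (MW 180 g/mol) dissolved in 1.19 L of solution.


C = (mass / MW) / volume
C = (27.3 / 180) / 1.19
C = 0.1275 M

0.1275 M


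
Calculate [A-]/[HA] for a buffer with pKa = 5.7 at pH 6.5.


[A-]/[HA] = 10^(pH - pKa)
= 10^(6.5 - 5.7)
= 6.3096

6.3096


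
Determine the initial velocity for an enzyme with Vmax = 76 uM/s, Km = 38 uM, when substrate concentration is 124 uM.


v = Vmax * [S] / (Km + [S])
v = 76 * 124 / (38 + 124)
v = 58.1728 uM/s

58.1728 uM/s


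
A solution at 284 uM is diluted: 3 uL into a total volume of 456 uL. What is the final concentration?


C2 = C1 * V1 / V2
C2 = 284 * 3 / 456
C2 = 1.8684 uM

1.8684 uM


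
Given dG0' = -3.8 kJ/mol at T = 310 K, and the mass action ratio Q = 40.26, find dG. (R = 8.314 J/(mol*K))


dG = dG0' + RT * ln(Q) / 1000
dG = -3.8 + 8.314 * 310 * ln(40.26) / 1000
dG = 5.7242 kJ/mol

5.7242 kJ/mol


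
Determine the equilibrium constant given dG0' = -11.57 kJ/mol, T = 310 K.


Keq = exp(-dG0 * 1000 / (R * T))
Keq = exp(-(-11.57) * 1000 / (8.314 * 310))
Keq = 89.0434

89.0434


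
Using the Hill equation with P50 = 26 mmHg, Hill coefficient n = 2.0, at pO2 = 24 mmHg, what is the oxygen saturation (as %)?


Y = pO2^n / (P50^n + pO2^n)
Y = 24^2.0 / (26^2.0 + 24^2.0)
Y = 46.01%

46.01%


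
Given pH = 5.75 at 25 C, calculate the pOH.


pOH = 14 - pH
pOH = 14 - 5.75
pOH = 8.25

8.25


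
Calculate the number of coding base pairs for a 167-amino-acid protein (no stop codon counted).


Each amino acid = 1 codon = 3 bp
bp = 167 * 3 = 501 bp

501 bp


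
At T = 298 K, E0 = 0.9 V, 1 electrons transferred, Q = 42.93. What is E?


E = E0 - (RT/nF) * ln(Q)
E = 0.9 - (8.314 * 298 / (1 * 96485)) * ln(42.93)
E = 0.8035 V

0.8035 V


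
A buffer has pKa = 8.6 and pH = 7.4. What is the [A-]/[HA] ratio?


[A-]/[HA] = 10^(pH - pKa)
= 10^(7.4 - 8.6)
= 0.0631

0.0631


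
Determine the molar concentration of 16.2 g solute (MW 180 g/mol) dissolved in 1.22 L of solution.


C = (mass / MW) / volume
C = (16.2 / 180) / 1.22
C = 0.0738 M

0.0738 M


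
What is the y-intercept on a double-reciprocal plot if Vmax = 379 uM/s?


y-intercept = 1/Vmax
= 1/379
= 0.0026 s/uM

0.0026 s/uM


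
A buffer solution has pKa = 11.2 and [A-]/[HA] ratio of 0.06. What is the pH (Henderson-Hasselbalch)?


pH = pKa + log10([A-]/[HA])
pH = 11.2 + log10(0.06)
pH = 9.9782

9.9782


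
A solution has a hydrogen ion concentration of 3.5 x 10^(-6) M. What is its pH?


pH = -log10([H+])
pH = -log10(3.5 x 10^(-6))
pH = 5.4559

5.4559


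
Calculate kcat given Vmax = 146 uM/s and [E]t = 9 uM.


kcat = Vmax / [E]t
kcat = 146 / 9
kcat = 16.2222 s^-1

16.2222 s^-1


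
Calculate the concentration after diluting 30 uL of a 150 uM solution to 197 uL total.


C2 = C1 * V1 / V2
C2 = 150 * 30 / 197
C2 = 22.8426 uM

22.8426 uM


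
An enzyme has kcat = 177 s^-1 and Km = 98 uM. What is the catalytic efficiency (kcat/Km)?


Catalytic efficiency = kcat / Km
= 177 / 98
= 1.8061 uM^-1*s^-1

1.8061 uM^-1*s^-1


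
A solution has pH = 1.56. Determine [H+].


[H+] = 10^(-pH)
[H+] = 10^(-1.56)
[H+] = 0.0275 M

0.0275 M


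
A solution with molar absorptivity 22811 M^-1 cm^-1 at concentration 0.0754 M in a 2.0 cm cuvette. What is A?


A = epsilon * c * l
A = 22811 * 0.0754 * 2.0
A = 3439.8988

3439.8988


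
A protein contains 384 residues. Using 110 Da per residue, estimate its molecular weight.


MW = n_residues * 110 Da
MW = 384 * 110
MW = 42240 Da

42240 Da


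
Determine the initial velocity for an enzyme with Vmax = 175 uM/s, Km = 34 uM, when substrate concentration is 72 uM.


v = Vmax * [S] / (Km + [S])
v = 175 * 72 / (34 + 72)
v = 118.8679 uM/s

118.8679 uM/s


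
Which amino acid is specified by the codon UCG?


Standard genetic code lookup.
Codon UCG -> Ser

Ser


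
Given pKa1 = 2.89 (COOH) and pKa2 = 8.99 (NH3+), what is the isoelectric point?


pI = (pKa1 + pKa2) / 2
pI = (2.89 + 8.99) / 2
pI = 5.94

5.94


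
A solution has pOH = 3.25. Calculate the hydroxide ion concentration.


[OH-] = 10^(-pOH)
[OH-] = 10^(-3.25)
[OH-] = 5.623e-04 M

5.623e-04 M


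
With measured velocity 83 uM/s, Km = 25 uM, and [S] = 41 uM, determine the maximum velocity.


Vmax = v * (Km + [S]) / [S]
Vmax = 83 * (25 + 41) / 41
Vmax = 133.6098 uM/s

133.6098 uM/s


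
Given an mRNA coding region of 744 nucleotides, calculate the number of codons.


codons = nucleotides / 3
codons = 744 / 3 = 248

248


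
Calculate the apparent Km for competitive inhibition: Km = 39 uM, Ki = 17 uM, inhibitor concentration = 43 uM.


Km_app = Km * (1 + [I]/Ki)
Km_app = 39 * (1 + 43/17)
Km_app = 137.6471 uM

137.6471 uM


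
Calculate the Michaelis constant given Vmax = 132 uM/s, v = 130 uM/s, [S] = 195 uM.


Km = [S] * (Vmax - v) / v
Km = 195 * (132 - 130) / 130
Km = 3.0 uM

3.0 uM


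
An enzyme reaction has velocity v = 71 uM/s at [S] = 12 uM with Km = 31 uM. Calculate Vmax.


Vmax = v * (Km + [S]) / [S]
Vmax = 71 * (31 + 12) / 12
Vmax = 254.4167 uM/s

254.4167 uM/s


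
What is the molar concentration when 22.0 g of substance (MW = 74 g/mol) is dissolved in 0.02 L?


C = (mass / MW) / volume
C = (22.0 / 74) / 0.02
C = 14.8649 M

14.8649 M


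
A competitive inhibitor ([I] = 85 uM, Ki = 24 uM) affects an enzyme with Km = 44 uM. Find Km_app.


Km_app = Km * (1 + [I]/Ki)
Km_app = 44 * (1 + 85/24)
Km_app = 199.8333 uM

199.8333 uM


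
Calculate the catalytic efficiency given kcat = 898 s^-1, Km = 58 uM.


Catalytic efficiency = kcat / Km
= 898 / 58
= 15.4828 uM^-1*s^-1

15.4828 uM^-1*s^-1


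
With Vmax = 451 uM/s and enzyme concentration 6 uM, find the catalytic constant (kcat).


kcat = Vmax / [E]t
kcat = 451 / 6
kcat = 75.1667 s^-1

75.1667 s^-1


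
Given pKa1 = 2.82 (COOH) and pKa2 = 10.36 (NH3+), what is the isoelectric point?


pI = (pKa1 + pKa2) / 2
pI = (2.82 + 10.36) / 2
pI = 6.59

6.59


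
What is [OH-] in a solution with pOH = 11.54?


[OH-] = 10^(-pOH)
[OH-] = 10^(-11.54)
[OH-] = 2.884e-12 M

2.884e-12 M


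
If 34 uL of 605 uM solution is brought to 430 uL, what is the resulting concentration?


C2 = C1 * V1 / V2
C2 = 605 * 34 / 430
C2 = 47.8372 uM

47.8372 uM


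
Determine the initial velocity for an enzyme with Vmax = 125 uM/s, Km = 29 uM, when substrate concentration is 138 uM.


v = Vmax * [S] / (Km + [S])
v = 125 * 138 / (29 + 138)
v = 103.2934 uM/s

103.2934 uM/s


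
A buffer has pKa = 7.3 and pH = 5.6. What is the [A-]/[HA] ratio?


[A-]/[HA] = 10^(pH - pKa)
= 10^(5.6 - 7.3)
= 0.02

0.02


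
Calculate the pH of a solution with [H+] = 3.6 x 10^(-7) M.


pH = -log10([H+])
pH = -log10(3.6 x 10^(-7))
pH = 6.4437

6.4437


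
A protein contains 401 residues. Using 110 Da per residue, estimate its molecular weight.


MW = n_residues * 110 Da
MW = 401 * 110
MW = 44110 Da

44110 Da


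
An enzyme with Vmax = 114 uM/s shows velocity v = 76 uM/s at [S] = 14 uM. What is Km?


Km = [S] * (Vmax - v) / v
Km = 14 * (114 - 76) / 76
Km = 7.0 uM

7.0 uM


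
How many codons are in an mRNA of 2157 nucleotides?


codons = nucleotides / 3
codons = 2157 / 3 = 719

719


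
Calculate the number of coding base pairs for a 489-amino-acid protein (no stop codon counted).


Each amino acid = 1 codon = 3 bp
bp = 489 * 3 = 1467 bp

1467 bp


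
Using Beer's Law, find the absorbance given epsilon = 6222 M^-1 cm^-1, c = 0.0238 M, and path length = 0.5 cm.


A = epsilon * c * l
A = 6222 * 0.0238 * 0.5
A = 74.0418

74.0418


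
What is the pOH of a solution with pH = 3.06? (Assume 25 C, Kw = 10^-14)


pOH = 14 - pH
pOH = 14 - 3.06
pOH = 10.94

10.94


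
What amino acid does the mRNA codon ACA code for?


Standard genetic code lookup.
Codon ACA -> Thr

Thr


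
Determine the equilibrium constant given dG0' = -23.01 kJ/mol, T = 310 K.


Keq = exp(-dG0 * 1000 / (R * T))
Keq = exp(-(-23.01) * 1000 / (8.314 * 310))
Keq = 7538.7321

7538.7321


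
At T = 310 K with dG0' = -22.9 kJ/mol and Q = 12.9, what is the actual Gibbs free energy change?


dG = dG0' + RT * ln(Q) / 1000
dG = -22.9 + 8.314 * 310 * ln(12.9) / 1000
dG = -16.3092 kJ/mol

-16.3092 kJ/mol


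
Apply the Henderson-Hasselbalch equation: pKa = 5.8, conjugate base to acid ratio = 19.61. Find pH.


pH = pKa + log10([A-]/[HA])
pH = 5.8 + log10(19.61)
pH = 7.0925

7.0925


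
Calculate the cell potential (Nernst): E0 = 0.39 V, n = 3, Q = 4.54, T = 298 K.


E = E0 - (RT/nF) * ln(Q)
E = 0.39 - (8.314 * 298 / (3 * 96485)) * ln(4.54)
E = 0.3771 V

0.3771 V


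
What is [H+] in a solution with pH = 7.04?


[H+] = 10^(-pH)
[H+] = 10^(-7.04)
[H+] = 9.120e-08 M

9.120e-08 M


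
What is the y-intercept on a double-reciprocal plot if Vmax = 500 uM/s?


y-intercept = 1/Vmax
= 1/500
= 0.002 s/uM

0.002 s/uM


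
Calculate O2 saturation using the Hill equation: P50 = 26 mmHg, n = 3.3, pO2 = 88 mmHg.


Y = pO2^n / (P50^n + pO2^n)
Y = 88^3.3 / (26^3.3 + 88^3.3)
Y = 98.24%

98.24%


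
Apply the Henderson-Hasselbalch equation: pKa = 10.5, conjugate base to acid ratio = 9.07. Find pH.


pH = pKa + log10([A-]/[HA])
pH = 10.5 + log10(9.07)
pH = 11.4576

11.4576


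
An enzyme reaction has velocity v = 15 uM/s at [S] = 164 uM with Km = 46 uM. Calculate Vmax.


Vmax = v * (Km + [S]) / [S]
Vmax = 15 * (46 + 164) / 164
Vmax = 19.2073 uM/s

19.2073 uM/s


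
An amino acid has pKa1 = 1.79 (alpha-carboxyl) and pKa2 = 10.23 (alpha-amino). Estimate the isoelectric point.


pI = (pKa1 + pKa2) / 2
pI = (1.79 + 10.23) / 2
pI = 6.01

6.01


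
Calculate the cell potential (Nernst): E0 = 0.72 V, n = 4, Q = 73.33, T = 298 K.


E = E0 - (RT/nF) * ln(Q)
E = 0.72 - (8.314 * 298 / (4 * 96485)) * ln(73.33)
E = 0.6924 V

0.6924 V


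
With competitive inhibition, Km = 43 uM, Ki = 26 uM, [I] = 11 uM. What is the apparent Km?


Km_app = Km * (1 + [I]/Ki)
Km_app = 43 * (1 + 11/26)
Km_app = 61.1923 uM

61.1923 uM


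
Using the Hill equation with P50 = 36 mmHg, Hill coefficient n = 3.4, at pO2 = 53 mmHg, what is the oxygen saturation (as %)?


Y = pO2^n / (P50^n + pO2^n)
Y = 53^3.4 / (36^3.4 + 53^3.4)
Y = 78.84%

78.84%


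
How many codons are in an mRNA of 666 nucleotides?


codons = nucleotides / 3
codons = 666 / 3 = 222

222


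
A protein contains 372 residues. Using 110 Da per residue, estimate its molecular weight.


MW = n_residues * 110 Da
MW = 372 * 110
MW = 40920 Da

40920 Da


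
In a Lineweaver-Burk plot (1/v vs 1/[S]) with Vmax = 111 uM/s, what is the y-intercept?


y-intercept = 1/Vmax
= 1/111
= 0.009 s/uM

0.009 s/uM


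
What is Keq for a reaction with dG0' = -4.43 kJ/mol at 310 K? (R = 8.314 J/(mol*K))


Keq = exp(-dG0 * 1000 / (R * T))
Keq = exp(-(-4.43) * 1000 / (8.314 * 310))
Keq = 5.578

5.578


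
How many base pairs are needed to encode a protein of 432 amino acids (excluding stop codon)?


Each amino acid = 1 codon = 3 bp
bp = 432 * 3 = 1296 bp

1296 bp


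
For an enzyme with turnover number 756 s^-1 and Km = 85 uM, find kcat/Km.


Catalytic efficiency = kcat / Km
= 756 / 85
= 8.8941 uM^-1*s^-1

8.8941 uM^-1*s^-1


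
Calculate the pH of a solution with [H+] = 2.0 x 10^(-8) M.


pH = -log10([H+])
pH = -log10(2.0 x 10^(-8))
pH = 7.699

7.699


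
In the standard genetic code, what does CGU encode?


Standard genetic code lookup.
Codon CGU -> Arg

Arg


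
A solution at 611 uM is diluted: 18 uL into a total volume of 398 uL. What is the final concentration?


C2 = C1 * V1 / V2
C2 = 611 * 18 / 398
C2 = 27.6332 uM

27.6332 uM


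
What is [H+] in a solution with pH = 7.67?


[H+] = 10^(-pH)
[H+] = 10^(-7.67)
[H+] = 2.138e-08 M

2.138e-08 M


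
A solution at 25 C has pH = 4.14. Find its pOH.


pOH = 14 - pH
pOH = 14 - 4.14
pOH = 9.86

9.86


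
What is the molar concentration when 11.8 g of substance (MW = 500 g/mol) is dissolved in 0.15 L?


C = (mass / MW) / volume
C = (11.8 / 500) / 0.15
C = 0.1573 M

0.1573 M


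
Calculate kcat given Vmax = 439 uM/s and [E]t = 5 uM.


kcat = Vmax / [E]t
kcat = 439 / 5
kcat = 87.8 s^-1

87.8 s^-1


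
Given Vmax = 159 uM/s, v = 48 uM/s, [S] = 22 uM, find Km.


Km = [S] * (Vmax - v) / v
Km = 22 * (159 - 48) / 48
Km = 50.875 uM

50.875 uM


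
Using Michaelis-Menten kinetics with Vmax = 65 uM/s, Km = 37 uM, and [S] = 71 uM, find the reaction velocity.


v = Vmax * [S] / (Km + [S])
v = 65 * 71 / (37 + 71)
v = 42.7315 uM/s

42.7315 uM/s


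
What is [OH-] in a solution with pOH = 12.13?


[OH-] = 10^(-pOH)
[OH-] = 10^(-12.13)
[OH-] = 7.413e-13 M

7.413e-13 M


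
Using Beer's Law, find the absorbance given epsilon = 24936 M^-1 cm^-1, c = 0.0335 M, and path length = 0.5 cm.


A = epsilon * c * l
A = 24936 * 0.0335 * 0.5
A = 417.678

417.678


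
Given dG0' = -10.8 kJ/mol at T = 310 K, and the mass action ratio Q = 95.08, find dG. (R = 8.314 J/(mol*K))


dG = dG0' + RT * ln(Q) / 1000
dG = -10.8 + 8.314 * 310 * ln(95.08) / 1000
dG = 0.9391 kJ/mol

0.9391 kJ/mol


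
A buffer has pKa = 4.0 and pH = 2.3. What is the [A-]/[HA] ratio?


[A-]/[HA] = 10^(pH - pKa)
= 10^(2.3 - 4.0)
= 0.02

0.02


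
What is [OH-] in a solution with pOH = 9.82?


[OH-] = 10^(-pOH)
[OH-] = 10^(-9.82)
[OH-] = 1.514e-10 M

1.514e-10 M


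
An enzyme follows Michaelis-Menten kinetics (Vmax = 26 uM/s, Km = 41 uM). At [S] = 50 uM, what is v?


v = Vmax * [S] / (Km + [S])
v = 26 * 50 / (41 + 50)
v = 14.2857 uM/s

14.2857 uM/s


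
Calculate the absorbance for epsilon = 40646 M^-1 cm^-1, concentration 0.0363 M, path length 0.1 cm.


A = epsilon * c * l
A = 40646 * 0.0363 * 0.1
A = 147.545

147.545


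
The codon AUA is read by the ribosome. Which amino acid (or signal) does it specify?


Standard genetic code lookup.
Codon AUA -> Ile

Ile


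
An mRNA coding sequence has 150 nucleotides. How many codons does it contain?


codons = nucleotides / 3
codons = 150 / 3 = 50

50


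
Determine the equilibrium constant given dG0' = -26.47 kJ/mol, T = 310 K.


Keq = exp(-dG0 * 1000 / (R * T))
Keq = exp(-(-26.47) * 1000 / (8.314 * 310))
Keq = 28861.9287

28861.9287


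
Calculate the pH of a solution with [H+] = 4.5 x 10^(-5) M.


pH = -log10([H+])
pH = -log10(4.5 x 10^(-5))
pH = 4.3468

4.3468


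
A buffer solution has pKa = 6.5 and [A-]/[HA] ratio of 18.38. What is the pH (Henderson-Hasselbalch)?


pH = pKa + log10([A-]/[HA])
pH = 6.5 + log10(18.38)
pH = 7.7643

7.7643


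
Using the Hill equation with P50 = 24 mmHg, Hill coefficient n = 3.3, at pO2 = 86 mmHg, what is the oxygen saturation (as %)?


Y = pO2^n / (P50^n + pO2^n)
Y = 86^3.3 / (24^3.3 + 86^3.3)
Y = 98.54%

98.54%


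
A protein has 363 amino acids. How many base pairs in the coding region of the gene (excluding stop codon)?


Each amino acid = 1 codon = 3 bp
bp = 363 * 3 = 1089 bp

1089 bp


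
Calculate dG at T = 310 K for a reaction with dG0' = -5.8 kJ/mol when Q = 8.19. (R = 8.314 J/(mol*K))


dG = dG0' + RT * ln(Q) / 1000
dG = -5.8 + 8.314 * 310 * ln(8.19) / 1000
dG = -0.3801 kJ/mol

-0.3801 kJ/mol


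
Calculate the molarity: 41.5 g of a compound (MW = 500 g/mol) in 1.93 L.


C = (mass / MW) / volume
C = (41.5 / 500) / 1.93
C = 0.043 M

0.043 M


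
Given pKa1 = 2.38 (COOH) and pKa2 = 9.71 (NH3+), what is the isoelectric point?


pI = (pKa1 + pKa2) / 2
pI = (2.38 + 9.71) / 2
pI = 6.045

6.045


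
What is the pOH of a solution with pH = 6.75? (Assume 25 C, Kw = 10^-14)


pOH = 14 - pH
pOH = 14 - 6.75
pOH = 7.25

7.25


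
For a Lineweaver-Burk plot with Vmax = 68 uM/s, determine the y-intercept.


y-intercept = 1/Vmax
= 1/68
= 0.0147 s/uM

0.0147 s/uM


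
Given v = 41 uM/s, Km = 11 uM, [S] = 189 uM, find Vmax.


Vmax = v * (Km + [S]) / [S]
Vmax = 41 * (11 + 189) / 189
Vmax = 43.3862 uM/s

43.3862 uM/s


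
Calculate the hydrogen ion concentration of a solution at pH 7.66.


[H+] = 10^(-pH)
[H+] = 10^(-7.66)
[H+] = 2.188e-08 M

2.188e-08 M


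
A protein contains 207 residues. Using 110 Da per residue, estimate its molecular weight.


MW = n_residues * 110 Da
MW = 207 * 110
MW = 22770 Da

22770 Da


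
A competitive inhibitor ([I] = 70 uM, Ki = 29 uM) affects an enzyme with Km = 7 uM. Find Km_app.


Km_app = Km * (1 + [I]/Ki)
Km_app = 7 * (1 + 70/29)
Km_app = 23.8966 uM

23.8966 uM


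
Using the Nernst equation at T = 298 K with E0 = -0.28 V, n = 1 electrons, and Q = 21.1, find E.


E = E0 - (RT/nF) * ln(Q)
E = -0.28 - (8.314 * 298 / (1 * 96485)) * ln(21.1)
E = -0.3583 V

-0.3583 V


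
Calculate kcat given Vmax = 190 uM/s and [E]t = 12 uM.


kcat = Vmax / [E]t
kcat = 190 / 12
kcat = 15.8333 s^-1

15.8333 s^-1


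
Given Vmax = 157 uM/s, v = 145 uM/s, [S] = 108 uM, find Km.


Km = [S] * (Vmax - v) / v
Km = 108 * (157 - 145) / 145
Km = 8.9379 uM

8.9379 uM


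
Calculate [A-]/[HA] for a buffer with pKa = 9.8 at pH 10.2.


[A-]/[HA] = 10^(pH - pKa)
= 10^(10.2 - 9.8)
= 2.5119

2.5119


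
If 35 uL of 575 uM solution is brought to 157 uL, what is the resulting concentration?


C2 = C1 * V1 / V2
C2 = 575 * 35 / 157
C2 = 128.1847 uM

128.1847 uM


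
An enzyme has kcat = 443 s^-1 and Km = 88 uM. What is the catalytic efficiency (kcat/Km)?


Catalytic efficiency = kcat / Km
= 443 / 88
= 5.0341 uM^-1*s^-1

5.0341 uM^-1*s^-1


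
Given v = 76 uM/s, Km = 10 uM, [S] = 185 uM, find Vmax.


Vmax = v * (Km + [S]) / [S]
Vmax = 76 * (10 + 185) / 185
Vmax = 80.1081 uM/s

80.1081 uM/s


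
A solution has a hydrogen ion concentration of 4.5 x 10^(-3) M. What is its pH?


pH = -log10([H+])
pH = -log10(4.5 x 10^(-3))
pH = 2.3468

2.3468


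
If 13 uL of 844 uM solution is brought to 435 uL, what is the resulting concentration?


C2 = C1 * V1 / V2
C2 = 844 * 13 / 435
C2 = 25.223 uM

25.223 uM


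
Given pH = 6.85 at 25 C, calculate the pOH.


pOH = 14 - pH
pOH = 14 - 6.85
pOH = 7.15

7.15


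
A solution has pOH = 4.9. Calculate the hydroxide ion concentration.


[OH-] = 10^(-pOH)
[OH-] = 10^(-4.9)
[OH-] = 1.259e-05 M

1.259e-05 M


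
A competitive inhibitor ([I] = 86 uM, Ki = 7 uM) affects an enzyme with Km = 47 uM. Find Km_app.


Km_app = Km * (1 + [I]/Ki)
Km_app = 47 * (1 + 86/7)
Km_app = 624.4286 uM

624.4286 uM


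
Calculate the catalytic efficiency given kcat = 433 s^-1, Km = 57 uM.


Catalytic efficiency = kcat / Km
= 433 / 57
= 7.5965 uM^-1*s^-1

7.5965 uM^-1*s^-1


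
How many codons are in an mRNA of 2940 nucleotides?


codons = nucleotides / 3
codons = 2940 / 3 = 980

980


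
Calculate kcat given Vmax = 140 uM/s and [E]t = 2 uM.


kcat = Vmax / [E]t
kcat = 140 / 2
kcat = 70.0 s^-1

70.0 s^-1


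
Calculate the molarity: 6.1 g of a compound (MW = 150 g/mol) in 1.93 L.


C = (mass / MW) / volume
C = (6.1 / 150) / 1.93
C = 0.0211 M

0.0211 M


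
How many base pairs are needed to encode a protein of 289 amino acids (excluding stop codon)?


Each amino acid = 1 codon = 3 bp
bp = 289 * 3 = 867 bp

867 bp


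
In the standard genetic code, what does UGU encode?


Standard genetic code lookup.
Codon UGU -> Cys

Cys


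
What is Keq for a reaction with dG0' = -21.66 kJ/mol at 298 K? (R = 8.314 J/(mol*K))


Keq = exp(-dG0 * 1000 / (R * T))
Keq = exp(-(-21.66) * 1000 / (8.314 * 298))
Keq = 6263.0971

6263.0971


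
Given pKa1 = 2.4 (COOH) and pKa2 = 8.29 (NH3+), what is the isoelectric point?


pI = (pKa1 + pKa2) / 2
pI = (2.4 + 8.29) / 2
pI = 5.345

5.345


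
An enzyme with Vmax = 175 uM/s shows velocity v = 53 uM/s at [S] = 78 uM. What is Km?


Km = [S] * (Vmax - v) / v
Km = 78 * (175 - 53) / 53
Km = 179.5472 uM

179.5472 uM


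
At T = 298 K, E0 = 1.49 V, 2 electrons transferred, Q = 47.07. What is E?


E = E0 - (RT/nF) * ln(Q)
E = 1.49 - (8.314 * 298 / (2 * 96485)) * ln(47.07)
E = 1.4405 V

1.4405 V


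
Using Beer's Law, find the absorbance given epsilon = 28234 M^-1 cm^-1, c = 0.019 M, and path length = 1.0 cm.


A = epsilon * c * l
A = 28234 * 0.019 * 1.0
A = 536.446

536.446


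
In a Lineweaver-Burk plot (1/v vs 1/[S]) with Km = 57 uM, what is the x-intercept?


x-intercept = -1/Km
= -1/57
= -0.0175 1/uM

-0.0175 1/uM


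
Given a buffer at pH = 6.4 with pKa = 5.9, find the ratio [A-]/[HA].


[A-]/[HA] = 10^(pH - pKa)
= 10^(6.4 - 5.9)
= 3.1623

3.1623


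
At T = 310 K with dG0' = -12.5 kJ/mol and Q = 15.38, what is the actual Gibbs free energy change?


dG = dG0' + RT * ln(Q) / 1000
dG = -12.5 + 8.314 * 310 * ln(15.38) / 1000
dG = -5.456 kJ/mol

-5.456 kJ/mol


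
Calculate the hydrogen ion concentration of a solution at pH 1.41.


[H+] = 10^(-pH)
[H+] = 10^(-1.41)
[H+] = 0.0389 M

0.0389 M


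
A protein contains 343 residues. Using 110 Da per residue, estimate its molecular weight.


MW = n_residues * 110 Da
MW = 343 * 110
MW = 37730 Da

37730 Da


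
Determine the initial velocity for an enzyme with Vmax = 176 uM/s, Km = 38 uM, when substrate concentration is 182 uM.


v = Vmax * [S] / (Km + [S])
v = 176 * 182 / (38 + 182)
v = 145.6 uM/s

145.6 uM/s


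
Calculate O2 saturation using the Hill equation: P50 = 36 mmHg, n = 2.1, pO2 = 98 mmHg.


Y = pO2^n / (P50^n + pO2^n)
Y = 98^2.1 / (36^2.1 + 98^2.1)
Y = 89.12%

89.12%


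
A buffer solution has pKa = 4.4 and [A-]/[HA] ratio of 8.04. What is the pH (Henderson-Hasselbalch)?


pH = pKa + log10([A-]/[HA])
pH = 4.4 + log10(8.04)
pH = 5.3053

5.3053


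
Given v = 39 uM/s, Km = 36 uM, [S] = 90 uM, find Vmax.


Vmax = v * (Km + [S]) / [S]
Vmax = 39 * (36 + 90) / 90
Vmax = 54.6 uM/s

54.6 uM/s


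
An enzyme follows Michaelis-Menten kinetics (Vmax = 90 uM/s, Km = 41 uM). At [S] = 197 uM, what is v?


v = Vmax * [S] / (Km + [S])
v = 90 * 197 / (41 + 197)
v = 74.4958 uM/s

74.4958 uM/s


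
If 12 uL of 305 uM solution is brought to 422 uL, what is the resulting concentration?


C2 = C1 * V1 / V2
C2 = 305 * 12 / 422
C2 = 8.673 uM

8.673 uM


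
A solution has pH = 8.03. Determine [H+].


[H+] = 10^(-pH)
[H+] = 10^(-8.03)
[H+] = 9.333e-09 M

9.333e-09 M


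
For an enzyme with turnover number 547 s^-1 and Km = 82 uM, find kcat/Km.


Catalytic efficiency = kcat / Km
= 547 / 82
= 6.6707 uM^-1*s^-1

6.6707 uM^-1*s^-1


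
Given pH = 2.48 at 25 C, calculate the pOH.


pOH = 14 - pH
pOH = 14 - 2.48
pOH = 11.52

11.52


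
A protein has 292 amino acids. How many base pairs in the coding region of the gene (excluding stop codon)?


Each amino acid = 1 codon = 3 bp
bp = 292 * 3 = 876 bp

876 bp


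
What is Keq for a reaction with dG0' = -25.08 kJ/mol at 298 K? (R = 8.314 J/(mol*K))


Keq = exp(-dG0 * 1000 / (R * T))
Keq = exp(-(-25.08) * 1000 / (8.314 * 298))
Keq = 24904.749

24904.749


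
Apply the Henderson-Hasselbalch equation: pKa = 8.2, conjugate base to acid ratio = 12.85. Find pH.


pH = pKa + log10([A-]/[HA])
pH = 8.2 + log10(12.85)
pH = 9.3089

9.3089


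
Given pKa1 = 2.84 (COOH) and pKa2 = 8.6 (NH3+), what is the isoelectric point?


pI = (pKa1 + pKa2) / 2
pI = (2.84 + 8.6) / 2
pI = 5.72

5.72


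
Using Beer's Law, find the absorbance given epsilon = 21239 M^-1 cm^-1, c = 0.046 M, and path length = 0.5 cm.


A = epsilon * c * l
A = 21239 * 0.046 * 0.5
A = 488.497

488.497


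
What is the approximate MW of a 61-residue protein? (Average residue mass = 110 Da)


MW = n_residues * 110 Da
MW = 61 * 110
MW = 6710 Da

6710 Da


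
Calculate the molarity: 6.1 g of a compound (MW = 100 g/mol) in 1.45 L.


C = (mass / MW) / volume
C = (6.1 / 100) / 1.45
C = 0.0421 M

0.0421 M


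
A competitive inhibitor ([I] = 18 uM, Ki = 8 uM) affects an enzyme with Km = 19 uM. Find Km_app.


Km_app = Km * (1 + [I]/Ki)
Km_app = 19 * (1 + 18/8)
Km_app = 61.75 uM

61.75 uM


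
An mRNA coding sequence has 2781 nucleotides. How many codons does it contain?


codons = nucleotides / 3
codons = 2781 / 3 = 927

927


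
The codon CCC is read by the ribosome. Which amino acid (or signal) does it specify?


Standard genetic code lookup.
Codon CCC -> Pro

Pro


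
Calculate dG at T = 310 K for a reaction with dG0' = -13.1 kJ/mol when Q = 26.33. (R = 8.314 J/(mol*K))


dG = dG0' + RT * ln(Q) / 1000
dG = -13.1 + 8.314 * 310 * ln(26.33) / 1000
dG = -4.6703 kJ/mol

-4.6703 kJ/mol


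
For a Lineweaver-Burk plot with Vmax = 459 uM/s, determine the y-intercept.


y-intercept = 1/Vmax
= 1/459
= 0.0022 s/uM

0.0022 s/uM


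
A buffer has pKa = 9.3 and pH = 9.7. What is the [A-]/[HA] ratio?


[A-]/[HA] = 10^(pH - pKa)
= 10^(9.7 - 9.3)
= 2.5119

2.5119


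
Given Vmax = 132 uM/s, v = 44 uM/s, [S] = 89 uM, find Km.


Km = [S] * (Vmax - v) / v
Km = 89 * (132 - 44) / 44
Km = 178.0 uM

178.0 uM


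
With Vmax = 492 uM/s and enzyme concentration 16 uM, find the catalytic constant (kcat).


kcat = Vmax / [E]t
kcat = 492 / 16
kcat = 30.75 s^-1

30.75 s^-1


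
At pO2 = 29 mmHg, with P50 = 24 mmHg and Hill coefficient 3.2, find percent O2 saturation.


Y = pO2^n / (P50^n + pO2^n)
Y = 29^3.2 / (24^3.2 + 29^3.2)
Y = 64.69%

64.69%


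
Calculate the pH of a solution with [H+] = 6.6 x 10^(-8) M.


pH = -log10([H+])
pH = -log10(6.6 x 10^(-8))
pH = 7.1805

7.1805


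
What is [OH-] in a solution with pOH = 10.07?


[OH-] = 10^(-pOH)
[OH-] = 10^(-10.07)
[OH-] = 8.511e-11 M

8.511e-11 M


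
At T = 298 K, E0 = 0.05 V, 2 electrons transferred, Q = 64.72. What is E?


E = E0 - (RT/nF) * ln(Q)
E = 0.05 - (8.314 * 298 / (2 * 96485)) * ln(64.72)
E = -0.0035 V

-0.0035 V


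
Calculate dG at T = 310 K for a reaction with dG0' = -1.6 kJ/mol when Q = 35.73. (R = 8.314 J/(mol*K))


dG = dG0' + RT * ln(Q) / 1000
dG = -1.6 + 8.314 * 310 * ln(35.73) / 1000
dG = 7.6165 kJ/mol

7.6165 kJ/mol


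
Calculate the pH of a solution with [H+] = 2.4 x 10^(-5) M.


pH = -log10([H+])
pH = -log10(2.4 x 10^(-5))
pH = 4.6198

4.6198


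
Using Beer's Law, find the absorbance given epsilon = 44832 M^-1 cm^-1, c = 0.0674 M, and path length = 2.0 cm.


A = epsilon * c * l
A = 44832 * 0.0674 * 2.0
A = 6043.3536

6043.3536


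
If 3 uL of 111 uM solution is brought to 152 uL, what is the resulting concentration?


C2 = C1 * V1 / V2
C2 = 111 * 3 / 152
C2 = 2.1908 uM

2.1908 uM


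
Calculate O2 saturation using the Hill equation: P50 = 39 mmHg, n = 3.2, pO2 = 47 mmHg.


Y = pO2^n / (P50^n + pO2^n)
Y = 47^3.2 / (39^3.2 + 47^3.2)
Y = 64.5%

64.5%


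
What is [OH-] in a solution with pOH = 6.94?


[OH-] = 10^(-pOH)
[OH-] = 10^(-6.94)
[OH-] = 1.148e-07 M

1.148e-07 M


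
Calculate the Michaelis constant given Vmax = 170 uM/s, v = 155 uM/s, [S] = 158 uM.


Km = [S] * (Vmax - v) / v
Km = 158 * (170 - 155) / 155
Km = 15.2903 uM

15.2903 uM


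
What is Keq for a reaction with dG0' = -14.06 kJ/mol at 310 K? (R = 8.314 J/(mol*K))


Keq = exp(-dG0 * 1000 / (R * T))
Keq = exp(-(-14.06) * 1000 / (8.314 * 310))
Keq = 233.9803

233.9803


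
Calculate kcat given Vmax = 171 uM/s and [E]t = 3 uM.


kcat = Vmax / [E]t
kcat = 171 / 3
kcat = 57.0 s^-1

57.0 s^-1


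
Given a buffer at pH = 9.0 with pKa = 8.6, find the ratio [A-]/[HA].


[A-]/[HA] = 10^(pH - pKa)
= 10^(9.0 - 8.6)
= 2.5119

2.5119


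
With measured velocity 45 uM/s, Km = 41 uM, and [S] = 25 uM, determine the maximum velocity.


Vmax = v * (Km + [S]) / [S]
Vmax = 45 * (41 + 25) / 25
Vmax = 118.8 uM/s

118.8 uM/s


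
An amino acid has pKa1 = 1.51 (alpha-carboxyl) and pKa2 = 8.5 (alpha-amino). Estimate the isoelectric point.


pI = (pKa1 + pKa2) / 2
pI = (1.51 + 8.5) / 2
pI = 5.005

5.005


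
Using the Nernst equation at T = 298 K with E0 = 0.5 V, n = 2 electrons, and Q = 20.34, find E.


E = E0 - (RT/nF) * ln(Q)
E = 0.5 - (8.314 * 298 / (2 * 96485)) * ln(20.34)
E = 0.4613 V

0.4613 V


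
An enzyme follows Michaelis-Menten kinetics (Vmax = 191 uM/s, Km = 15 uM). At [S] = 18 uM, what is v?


v = Vmax * [S] / (Km + [S])
v = 191 * 18 / (15 + 18)
v = 104.1818 uM/s

104.1818 uM/s


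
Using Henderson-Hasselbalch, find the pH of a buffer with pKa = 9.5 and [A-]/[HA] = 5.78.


pH = pKa + log10([A-]/[HA])
pH = 9.5 + log10(5.78)
pH = 10.2619

10.2619


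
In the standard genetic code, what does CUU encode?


Standard genetic code lookup.
Codon CUU -> Leu

Leu


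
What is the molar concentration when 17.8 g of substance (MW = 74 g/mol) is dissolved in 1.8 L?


C = (mass / MW) / volume
C = (17.8 / 74) / 1.8
C = 0.1336 M

0.1336 M


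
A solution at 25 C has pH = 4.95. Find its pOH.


pOH = 14 - pH
pOH = 14 - 4.95
pOH = 9.05

9.05


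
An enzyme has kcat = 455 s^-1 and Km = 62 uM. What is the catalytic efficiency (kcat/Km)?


Catalytic efficiency = kcat / Km
= 455 / 62
= 7.3387 uM^-1*s^-1

7.3387 uM^-1*s^-1


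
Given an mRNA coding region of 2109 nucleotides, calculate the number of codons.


codons = nucleotides / 3
codons = 2109 / 3 = 703

703


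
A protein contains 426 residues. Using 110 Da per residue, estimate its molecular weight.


MW = n_residues * 110 Da
MW = 426 * 110
MW = 46860 Da

46860 Da


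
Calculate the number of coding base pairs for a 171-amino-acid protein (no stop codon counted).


Each amino acid = 1 codon = 3 bp
bp = 171 * 3 = 513 bp

513 bp


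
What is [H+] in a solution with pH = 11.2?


[H+] = 10^(-pH)
[H+] = 10^(-11.2)
[H+] = 6.310e-12 M

6.310e-12 M


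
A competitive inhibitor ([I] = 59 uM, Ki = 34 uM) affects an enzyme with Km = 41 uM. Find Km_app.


Km_app = Km * (1 + [I]/Ki)
Km_app = 41 * (1 + 59/34)
Km_app = 112.1471 uM

112.1471 uM


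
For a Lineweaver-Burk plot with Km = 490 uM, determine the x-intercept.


x-intercept = -1/Km
= -1/490
= -0.002 1/uM

-0.002 1/uM


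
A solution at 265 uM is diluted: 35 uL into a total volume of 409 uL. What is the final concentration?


C2 = C1 * V1 / V2
C2 = 265 * 35 / 409
C2 = 22.6773 uM

22.6773 uM


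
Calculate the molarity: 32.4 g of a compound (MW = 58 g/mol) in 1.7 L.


C = (mass / MW) / volume
C = (32.4 / 58) / 1.7
C = 0.3286 M

0.3286 M


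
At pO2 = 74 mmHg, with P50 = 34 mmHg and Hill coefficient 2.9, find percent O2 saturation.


Y = pO2^n / (P50^n + pO2^n)
Y = 74^2.9 / (34^2.9 + 74^2.9)
Y = 90.51%

90.51%
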